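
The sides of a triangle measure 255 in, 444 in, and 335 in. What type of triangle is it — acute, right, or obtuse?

obtuse

Compare the square of the longest side to the sum of squares of the other two: 255² + 335² = 177250 < 197136 = 444².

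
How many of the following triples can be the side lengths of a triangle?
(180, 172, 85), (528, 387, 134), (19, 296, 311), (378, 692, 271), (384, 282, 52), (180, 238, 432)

2

(85,172,180): 85+172 > 180 → valid
(134,387,528): 134+387 ≤ 528 → not valid
(19,296,311): 19+296 > 311 → valid
(271,378,692): 271+378 ≤ 692 → not valid
(52,282,384): 52+282 ≤ 384 → not valid
(180,238,432): 180+238 ≤ 432 → not valid
2 of the 6 triples form a triangle.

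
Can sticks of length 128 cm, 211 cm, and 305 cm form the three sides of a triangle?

Yes

The longest side is 305, and the other two sum to 339.
Since 339 > 305, the triangle inequality holds.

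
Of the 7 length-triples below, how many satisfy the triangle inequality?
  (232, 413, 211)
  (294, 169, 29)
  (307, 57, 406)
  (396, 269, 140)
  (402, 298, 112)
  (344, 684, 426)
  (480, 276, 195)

(211,232,413): 211+232 > 413 → valid
(29,169,294): 29+169 ≤ 294 → not valid
(57,307,406): 57+307 ≤ 406 → not valid
(140,269,396): 140+269 > 396 → valid
(112,298,402): 112+298 > 402 → valid
(344,426,684): 344+426 > 684 → valid
(195,276,480): 195+276 ≤ 480 → not valid
4 of the 7 triples form a triangle.

4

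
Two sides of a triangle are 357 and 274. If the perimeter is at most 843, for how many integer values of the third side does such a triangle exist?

Triangle inequality: 83 < x < 631. Perimeter ≤ 843 gives x ≤ 843 − 357 − 274 = 212.
So 83 < x ≤ 212; integers 84 through 212: 129 values.

129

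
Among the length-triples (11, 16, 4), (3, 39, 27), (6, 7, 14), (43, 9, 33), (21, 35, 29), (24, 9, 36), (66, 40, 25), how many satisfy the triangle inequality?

(4,11,16): 4+11 ≤ 16 → not valid
(3,27,39): 3+27 ≤ 39 → not valid
(6,7,14): 6+7 ≤ 14 → not valid
(9,33,43): 9+33 ≤ 43 → not valid
(21,29,35): 21+29 > 35 → valid
(9,24,36): 9+24 ≤ 36 → not valid
(25,40,66): 25+40 ≤ 66 → not valid
1 of the 7 triples forms a triangle.

1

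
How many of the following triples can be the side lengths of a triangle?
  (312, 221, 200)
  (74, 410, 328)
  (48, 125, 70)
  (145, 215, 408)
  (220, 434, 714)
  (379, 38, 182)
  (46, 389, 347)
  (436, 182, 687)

(200,221,312): 200+221 > 312 → valid
(74,328,410): 74+328 ≤ 410 → not valid
(48,70,125): 48+70 ≤ 125 → not valid
(145,215,408): 145+215 ≤ 408 → not valid
(220,434,714): 220+434 ≤ 714 → not valid
(38,182,379): 38+182 ≤ 379 → not valid
(46,347,389): 46+347 > 389 → valid
(182,436,687): 182+436 ≤ 687 → not valid
2 of the 8 triples form a triangle.

2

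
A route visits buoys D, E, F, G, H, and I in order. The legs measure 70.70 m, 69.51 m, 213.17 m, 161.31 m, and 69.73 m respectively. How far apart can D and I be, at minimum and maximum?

0 ≤ DI ≤ 584.42 m

The maximum is all hops collinear in one direction: 70.70 + 69.51 + 213.17 + 161.31 + 69.73 = 584.42.
The longest hop is 213.17; the others sum to 371.25. Since 213.17 ≤ 371.25, the path can fold back on itself completely, so the minimum distance is 0.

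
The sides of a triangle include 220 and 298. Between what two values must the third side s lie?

By the triangle inequality, s must be less than 220 + 298 = 518 and greater than |220 − 298| = 78.

78 < s < 518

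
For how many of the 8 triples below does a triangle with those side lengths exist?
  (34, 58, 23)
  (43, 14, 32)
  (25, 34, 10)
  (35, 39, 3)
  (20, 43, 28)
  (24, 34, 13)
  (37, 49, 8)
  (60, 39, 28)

5

(23,34,58): 23+34 ≤ 58 → not valid
(14,32,43): 14+32 > 43 → valid
(10,25,34): 10+25 > 34 → valid
(3,35,39): 3+35 ≤ 39 → not valid
(20,28,43): 20+28 > 43 → valid
(13,24,34): 13+24 > 34 → valid
(8,37,49): 8+37 ≤ 49 → not valid
(28,39,60): 28+39 > 60 → valid
5 of the 8 triples form a triangle.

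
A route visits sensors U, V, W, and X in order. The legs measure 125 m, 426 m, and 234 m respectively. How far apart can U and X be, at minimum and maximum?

67 ≤ UX ≤ 785 m

The maximum is all hops collinear in one direction: 125 + 426 + 234 = 785.
The longest hop is 426; the others sum to 359. Folding the others back against it leaves at least 426 − 359 = 67.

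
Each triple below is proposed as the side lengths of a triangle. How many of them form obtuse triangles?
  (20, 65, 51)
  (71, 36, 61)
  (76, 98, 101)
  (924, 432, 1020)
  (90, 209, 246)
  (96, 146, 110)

(20,65,51): 20²+51² = 3001 < 4225 = 65² → obtuse
(71,36,61): 36²+61² = 5017 < 5041 = 71² → obtuse
(76,98,101): 76²+98² = 15380 > 10201 = 101² → acute
(924,432,1020): 432²+924² = 1040400 = 1020² → right
(90,209,246): 90²+209² = 51781 < 60516 = 246² → obtuse
(96,146,110): 96²+110² = 21316 = 146² → right
3 of the 6 are obtuse.

3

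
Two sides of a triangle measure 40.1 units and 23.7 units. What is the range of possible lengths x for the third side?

By the triangle inequality, x must be less than 40.1 + 23.7 = 63.8 and greater than |40.1 − 23.7| = 16.4.

16.4 < x < 63.8 (units)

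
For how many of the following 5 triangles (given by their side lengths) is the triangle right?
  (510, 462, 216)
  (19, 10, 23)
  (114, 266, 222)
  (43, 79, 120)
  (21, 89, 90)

1

(510,462,216): 216²+462² = 260100 = 510² → right
(19,10,23): 10²+19² = 461 < 529 = 23² → obtuse
(114,266,222): 114²+222² = 62280 < 70756 = 266² → obtuse
(43,79,120): 43²+79² = 8090 < 14400 = 120² → obtuse
(21,89,90): 21²+89² = 8362 > 8100 = 90² → acute
1 of the 5 is right.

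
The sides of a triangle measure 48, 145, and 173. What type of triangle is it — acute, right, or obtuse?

obtuse

Compare the square of the longest side to the sum of squares of the other two: 48² + 145² = 23329 < 29929 = 173².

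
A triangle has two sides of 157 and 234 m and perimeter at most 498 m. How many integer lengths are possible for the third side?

Triangle inequality: 77 < x < 391. Perimeter ≤ 498 gives x ≤ 498 − 157 − 234 = 107.
So 77 < x ≤ 107; integers 78 through 107: 30 values.

30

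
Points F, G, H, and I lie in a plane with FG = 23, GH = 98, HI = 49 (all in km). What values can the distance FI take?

The maximum is all hops collinear in one direction: 23 + 98 + 49 = 170.
The longest hop is 98; the others sum to 72. Folding the others back against it leaves at least 98 − 72 = 26.

26 ≤ FI ≤ 170 km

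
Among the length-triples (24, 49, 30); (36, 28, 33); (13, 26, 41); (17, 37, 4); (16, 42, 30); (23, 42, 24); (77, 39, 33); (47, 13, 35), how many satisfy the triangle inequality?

5

(24,30,49): 24+30 > 49 → valid
(28,33,36): 28+33 > 36 → valid
(13,26,41): 13+26 ≤ 41 → not valid
(4,17,37): 4+17 ≤ 37 → not valid
(16,30,42): 16+30 > 42 → valid
(23,24,42): 23+24 > 42 → valid
(33,39,77): 33+39 ≤ 77 → not valid
(13,35,47): 13+35 > 47 → valid
5 of the 8 triples form a triangle.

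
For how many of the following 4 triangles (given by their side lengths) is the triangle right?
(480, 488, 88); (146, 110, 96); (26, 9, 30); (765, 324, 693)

3

(480,488,88): 88²+480² = 238144 = 488² → right
(146,110,96): 96²+110² = 21316 = 146² → right
(26,9,30): 9²+26² = 757 < 900 = 30² → obtuse
(765,324,693): 324²+693² = 585225 = 765² → right
3 of the 4 are right.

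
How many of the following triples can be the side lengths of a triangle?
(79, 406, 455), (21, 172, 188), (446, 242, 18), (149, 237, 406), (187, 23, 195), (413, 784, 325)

(79,406,455): 79+406 > 455 → valid
(21,172,188): 21+172 > 188 → valid
(18,242,446): 18+242 ≤ 446 → not valid
(149,237,406): 149+237 ≤ 406 → not valid
(23,187,195): 23+187 > 195 → valid
(325,413,784): 325+413 ≤ 784 → not valid
3 of the 6 triples form a triangle.

3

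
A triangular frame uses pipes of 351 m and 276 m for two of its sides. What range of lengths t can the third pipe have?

By the triangle inequality, t must be less than 351 + 276 = 627 and greater than |351 − 276| = 75.

75 < t < 627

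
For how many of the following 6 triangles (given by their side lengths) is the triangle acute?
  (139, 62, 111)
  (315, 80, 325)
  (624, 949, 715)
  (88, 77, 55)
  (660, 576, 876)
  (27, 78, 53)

1

(139,62,111): 62²+111² = 16165 < 19321 = 139² → obtuse
(315,80,325): 80²+315² = 105625 = 325² → right
(624,949,715): 624²+715² = 900601 = 949² → right
(88,77,55): 55²+77² = 8954 > 7744 = 88² → acute
(660,576,876): 576²+660² = 767376 = 876² → right
(27,78,53): 27²+53² = 3538 < 6084 = 78² → obtuse
1 of the 6 is acute.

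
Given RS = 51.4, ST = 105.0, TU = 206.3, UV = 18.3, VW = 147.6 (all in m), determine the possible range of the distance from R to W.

The maximum is all hops collinear in one direction: 51.4 + 105.0 + 206.3 + 18.3 + 147.6 = 528.6.
The longest hop is 206.3; the others sum to 322.3. Since 206.3 ≤ 322.3, the path can fold back on itself completely, so the minimum distance is 0.

0 ≤ RW ≤ 528.6 m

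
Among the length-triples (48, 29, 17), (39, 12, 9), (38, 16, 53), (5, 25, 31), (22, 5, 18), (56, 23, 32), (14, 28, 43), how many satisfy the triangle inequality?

(17,29,48): 17+29 ≤ 48 → not valid
(9,12,39): 9+12 ≤ 39 → not valid
(16,38,53): 16+38 > 53 → valid
(5,25,31): 5+25 ≤ 31 → not valid
(5,18,22): 5+18 > 22 → valid
(23,32,56): 23+32 ≤ 56 → not valid
(14,28,43): 14+28 ≤ 43 → not valid
2 of the 7 triples form a triangle.

2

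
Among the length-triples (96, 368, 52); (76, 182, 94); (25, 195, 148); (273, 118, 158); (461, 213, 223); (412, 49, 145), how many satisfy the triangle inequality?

1

(52,96,368): 52+96 ≤ 368 → not valid
(76,94,182): 76+94 ≤ 182 → not valid
(25,148,195): 25+148 ≤ 195 → not valid
(118,158,273): 118+158 > 273 → valid
(213,223,461): 213+223 ≤ 461 → not valid
(49,145,412): 49+145 ≤ 412 → not valid
1 of the 6 triples forms a triangle.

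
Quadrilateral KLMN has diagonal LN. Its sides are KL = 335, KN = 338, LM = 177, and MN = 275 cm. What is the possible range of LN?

From triangle KLN: |335 − 338| < LN < 335 + 338, i.e. 3 < LN < 673.
From triangle MLN: 98 < LN < 452.
Both must hold, so LN lies in the intersection.

98 < LN < 452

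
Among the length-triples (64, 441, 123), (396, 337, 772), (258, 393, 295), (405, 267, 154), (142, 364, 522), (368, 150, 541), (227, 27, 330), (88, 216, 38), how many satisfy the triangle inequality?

(64,123,441): 64+123 ≤ 441 → not valid
(337,396,772): 337+396 ≤ 772 → not valid
(258,295,393): 258+295 > 393 → valid
(154,267,405): 154+267 > 405 → valid
(142,364,522): 142+364 ≤ 522 → not valid
(150,368,541): 150+368 ≤ 541 → not valid
(27,227,330): 27+227 ≤ 330 → not valid
(38,88,216): 38+88 ≤ 216 → not valid
2 of the 8 triples form a triangle.

2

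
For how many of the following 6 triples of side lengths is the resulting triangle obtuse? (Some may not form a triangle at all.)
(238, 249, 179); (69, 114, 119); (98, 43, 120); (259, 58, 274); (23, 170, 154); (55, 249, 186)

3

(238,249,179): 179²+238² = 88685 > 62001 = 249² → acute
(69,114,119): 69²+114² = 17757 > 14161 = 119² → acute
(98,43,120): 43²+98² = 11453 < 14400 = 120² → obtuse
(259,58,274): 58²+259² = 70445 < 75076 = 274² → obtuse
(23,170,154): 23²+154² = 24245 < 28900 = 170² → obtuse
(55,249,186): 55+186 ≤ 249, not a triangle
3 of the 6 are obtuse.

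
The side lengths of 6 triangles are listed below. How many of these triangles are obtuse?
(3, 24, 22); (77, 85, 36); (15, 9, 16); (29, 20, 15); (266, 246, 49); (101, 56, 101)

(3,24,22): 3²+22² = 493 < 576 = 24² → obtuse
(77,85,36): 36²+77² = 7225 = 85² → right
(15,9,16): 9²+15² = 306 > 256 = 16² → acute
(29,20,15): 15²+20² = 625 < 841 = 29² → obtuse
(266,246,49): 49²+246² = 62917 < 70756 = 266² → obtuse
(101,56,101): 56²+101² = 13337 > 10201 = 101² → acute
3 of the 6 are obtuse.

3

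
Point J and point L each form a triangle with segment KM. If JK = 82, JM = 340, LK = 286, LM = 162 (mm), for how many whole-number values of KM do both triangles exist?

From triangle JKM: 258 < KM < 422.
From triangle LKM: 124 < KM < 448.
Intersection: 258 < KM < 422, so integers 259 through 421: 163 values.

163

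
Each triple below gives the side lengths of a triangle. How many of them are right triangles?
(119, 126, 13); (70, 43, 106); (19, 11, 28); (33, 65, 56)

(119,126,13): 13²+119² = 14330 < 15876 = 126² → obtuse
(70,43,106): 43²+70² = 6749 < 11236 = 106² → obtuse
(19,11,28): 11²+19² = 482 < 784 = 28² → obtuse
(33,65,56): 33²+56² = 4225 = 65² → right
1 of the 4 is right.

1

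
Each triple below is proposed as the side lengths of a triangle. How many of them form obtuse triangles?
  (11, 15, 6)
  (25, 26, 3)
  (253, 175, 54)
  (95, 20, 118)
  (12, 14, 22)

3

(11,15,6): 6²+11² = 157 < 225 = 15² → obtuse
(25,26,3): 3²+25² = 634 < 676 = 26² → obtuse
(253,175,54): 54+175 ≤ 253, not a triangle
(95,20,118): 20+95 ≤ 118, not a triangle
(12,14,22): 12²+14² = 340 < 484 = 22² → obtuse
3 of the 5 are obtuse.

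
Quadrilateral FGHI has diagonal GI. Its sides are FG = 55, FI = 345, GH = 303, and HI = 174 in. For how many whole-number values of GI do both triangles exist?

From triangle FGI: 290 < GI < 400.
From triangle HGI: 129 < GI < 477.
Intersection: 290 < GI < 400, so integers 291 through 399: 109 values.

109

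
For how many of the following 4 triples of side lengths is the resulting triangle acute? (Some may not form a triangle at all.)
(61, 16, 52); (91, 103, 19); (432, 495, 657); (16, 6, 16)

1

(61,16,52): 16²+52² = 2960 < 3721 = 61² → obtuse
(91,103,19): 19²+91² = 8642 < 10609 = 103² → obtuse
(432,495,657): 432²+495² = 431649 = 657² → right
(16,6,16): 6²+16² = 292 > 256 = 16² → acute
1 of the 4 is acute.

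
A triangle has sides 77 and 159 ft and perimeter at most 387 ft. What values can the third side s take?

82 < s ≤ 151

Triangle inequality alone gives 82 < s < 236.
The perimeter condition gives s ≤ 387 − 77 − 159 = 151.
Intersecting the two: 82 < s ≤ 151.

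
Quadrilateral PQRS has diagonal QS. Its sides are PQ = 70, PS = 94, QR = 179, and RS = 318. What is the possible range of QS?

From triangle PQS: |70 − 94| < QS < 70 + 94, i.e. 24 < QS < 164.
From triangle RQS: 139 < QS < 497.
Both must hold, so QS lies in the intersection.

139 < QS < 164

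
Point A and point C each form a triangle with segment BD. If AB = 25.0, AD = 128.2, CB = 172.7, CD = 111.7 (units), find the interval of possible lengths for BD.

From triangle ABD: |25.0 − 128.2| < BD < 25.0 + 128.2, i.e. 103.2 < BD < 153.2.
From triangle CBD: 61.0 < BD < 284.4.
Both must hold, so BD lies in the intersection.

103.2 < BD < 153.2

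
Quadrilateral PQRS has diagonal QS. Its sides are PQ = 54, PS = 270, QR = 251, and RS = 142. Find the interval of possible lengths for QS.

From triangle PQS: |54 − 270| < QS < 54 + 270, i.e. 216 < QS < 324.
From triangle RQS: 109 < QS < 393.
Both must hold, so QS lies in the intersection.

216 < QS < 324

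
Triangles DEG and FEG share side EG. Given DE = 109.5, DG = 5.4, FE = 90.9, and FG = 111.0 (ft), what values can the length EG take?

104.1 < EG < 114.9

From triangle DEG: |109.5 − 5.4| < EG < 109.5 + 5.4, i.e. 104.1 < EG < 114.9.
From triangle FEG: 20.1 < EG < 201.9.
Both must hold, so EG lies in the intersection.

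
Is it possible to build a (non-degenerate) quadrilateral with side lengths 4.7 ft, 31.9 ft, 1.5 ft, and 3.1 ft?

For a quadrilateral, each side must be shorter than the sum of the others.
Here the longest side is 31.9, but the remaining 3 sides sum to only 9.3.

No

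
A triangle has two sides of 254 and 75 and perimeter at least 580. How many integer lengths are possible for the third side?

78

Triangle inequality: 179 < x < 329. Perimeter ≥ 580 gives x ≥ 580 − 254 − 75 = 251.
So 251 ≤ x < 329; integers 251 through 328: 78 values.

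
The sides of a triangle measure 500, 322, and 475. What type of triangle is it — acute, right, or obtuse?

acute

Compare the square of the longest side to the sum of squares of the other two: 322² + 475² = 329309 > 250000 = 500².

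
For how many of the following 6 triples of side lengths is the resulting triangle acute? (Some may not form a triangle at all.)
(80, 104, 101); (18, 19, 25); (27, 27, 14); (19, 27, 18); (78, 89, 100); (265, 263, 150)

5

(80,104,101): 80²+101² = 16601 > 10816 = 104² → acute
(18,19,25): 18²+19² = 685 > 625 = 25² → acute
(27,27,14): 14²+27² = 925 > 729 = 27² → acute
(19,27,18): 18²+19² = 685 < 729 = 27² → obtuse
(78,89,100): 78²+89² = 14005 > 10000 = 100² → acute
(265,263,150): 150²+263² = 91669 > 70225 = 265² → acute
5 of the 6 are acute.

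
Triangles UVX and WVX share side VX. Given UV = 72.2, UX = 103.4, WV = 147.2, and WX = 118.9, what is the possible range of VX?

31.2 < VX < 175.6

From triangle UVX: |72.2 − 103.4| < VX < 72.2 + 103.4, i.e. 31.2 < VX < 175.6.
From triangle WVX: 28.3 < VX < 266.1.
Both must hold, so VX lies in the intersection.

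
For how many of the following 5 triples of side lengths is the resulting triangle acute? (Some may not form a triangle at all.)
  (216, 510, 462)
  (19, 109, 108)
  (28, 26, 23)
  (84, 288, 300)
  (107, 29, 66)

(216,510,462): 216²+462² = 260100 = 510² → right
(19,109,108): 19²+108² = 12025 > 11881 = 109² → acute
(28,26,23): 23²+26² = 1205 > 784 = 28² → acute
(84,288,300): 84²+288² = 90000 = 300² → right
(107,29,66): 29+66 ≤ 107, not a triangle
2 of the 5 are acute.

2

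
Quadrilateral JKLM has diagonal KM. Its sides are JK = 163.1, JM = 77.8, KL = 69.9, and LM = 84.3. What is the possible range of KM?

From triangle JKM: |163.1 − 77.8| < KM < 163.1 + 77.8, i.e. 85.3 < KM < 240.9.
From triangle LKM: 14.4 < KM < 154.2.
Both must hold, so KM lies in the intersection.

85.3 < KM < 154.2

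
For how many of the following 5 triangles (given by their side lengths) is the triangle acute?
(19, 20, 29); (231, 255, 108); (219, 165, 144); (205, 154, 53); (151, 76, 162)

1

(19,20,29): 19²+20² = 761 < 841 = 29² → obtuse
(231,255,108): 108²+231² = 65025 = 255² → right
(219,165,144): 144²+165² = 47961 = 219² → right
(205,154,53): 53²+154² = 26525 < 42025 = 205² → obtuse
(151,76,162): 76²+151² = 28577 > 26244 = 162² → acute
1 of the 5 is acute.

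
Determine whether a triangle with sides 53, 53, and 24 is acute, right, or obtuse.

Compare the square of the longest side to the sum of squares of the other two: 24² + 53² = 3385 > 2809 = 53².

acute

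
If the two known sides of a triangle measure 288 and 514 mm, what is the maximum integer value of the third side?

801

The third side must be strictly less than 288 + 514 = 802.
The largest integer below 802 is 801.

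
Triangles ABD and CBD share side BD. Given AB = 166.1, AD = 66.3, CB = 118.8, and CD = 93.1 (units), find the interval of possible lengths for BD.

99.8 < BD < 211.9

From triangle ABD: |166.1 − 66.3| < BD < 166.1 + 66.3, i.e. 99.8 < BD < 232.4.
From triangle CBD: 25.7 < BD < 211.9.
Both must hold, so BD lies in the intersection.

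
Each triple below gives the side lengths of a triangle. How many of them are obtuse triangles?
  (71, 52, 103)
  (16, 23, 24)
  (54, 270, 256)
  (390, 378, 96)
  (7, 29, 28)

(71,52,103): 52²+71² = 7745 < 10609 = 103² → obtuse
(16,23,24): 16²+23² = 785 > 576 = 24² → acute
(54,270,256): 54²+256² = 68452 < 72900 = 270² → obtuse
(390,378,96): 96²+378² = 152100 = 390² → right
(7,29,28): 7²+28² = 833 < 841 = 29² → obtuse
3 of the 5 are obtuse.

3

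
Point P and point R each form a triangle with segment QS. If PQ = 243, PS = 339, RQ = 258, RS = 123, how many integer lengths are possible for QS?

From triangle PQS: 96 < QS < 582.
From triangle RQS: 135 < QS < 381.
Intersection: 135 < QS < 381, so integers 136 through 380: 245 values.

245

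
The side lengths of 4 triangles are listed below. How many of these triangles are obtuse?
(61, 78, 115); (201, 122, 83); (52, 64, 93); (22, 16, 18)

(61,78,115): 61²+78² = 9805 < 13225 = 115² → obtuse
(201,122,83): 83²+122² = 21773 < 40401 = 201² → obtuse
(52,64,93): 52²+64² = 6800 < 8649 = 93² → obtuse
(22,16,18): 16²+18² = 580 > 484 = 22² → acute
3 of the 4 are obtuse.

3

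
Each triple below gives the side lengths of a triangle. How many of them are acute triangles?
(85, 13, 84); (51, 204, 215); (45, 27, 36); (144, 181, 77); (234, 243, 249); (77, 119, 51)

(85,13,84): 13²+84² = 7225 = 85² → right
(51,204,215): 51²+204² = 44217 < 46225 = 215² → obtuse
(45,27,36): 27²+36² = 2025 = 45² → right
(144,181,77): 77²+144² = 26665 < 32761 = 181² → obtuse
(234,243,249): 234²+243² = 113805 > 62001 = 249² → acute
(77,119,51): 51²+77² = 8530 < 14161 = 119² → obtuse
1 of the 6 is acute.

1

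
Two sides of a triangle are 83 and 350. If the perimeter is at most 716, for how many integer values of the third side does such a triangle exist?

Triangle inequality: 267 < x < 433. Perimeter ≤ 716 gives x ≤ 716 − 83 − 350 = 283.
So 267 < x ≤ 283; integers 268 through 283: 16 values.

16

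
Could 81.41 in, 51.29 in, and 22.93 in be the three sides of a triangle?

The longest side is 81.41, but the other two sum to only 74.22.
74.22 < 81.41, so the triangle inequality fails.

No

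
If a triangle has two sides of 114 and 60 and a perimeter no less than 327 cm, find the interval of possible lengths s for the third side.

153 ≤ s < 174 cm

Triangle inequality alone gives 54 < s < 174.
The perimeter condition gives s ≥ 327 − 114 − 60 = 153.
Intersecting the two: 153 ≤ s < 174.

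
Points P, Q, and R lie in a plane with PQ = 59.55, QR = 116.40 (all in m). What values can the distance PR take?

By the triangle inequality, |59.55 − 116.40| ≤ PR ≤ 59.55 + 116.40.

56.85 ≤ PR ≤ 175.95 m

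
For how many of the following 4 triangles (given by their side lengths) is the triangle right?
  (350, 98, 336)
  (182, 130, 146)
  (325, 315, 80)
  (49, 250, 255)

(350,98,336): 98²+336² = 122500 = 350² → right
(182,130,146): 130²+146² = 38216 > 33124 = 182² → acute
(325,315,80): 80²+315² = 105625 = 325² → right
(49,250,255): 49²+250² = 64901 < 65025 = 255² → obtuse
2 of the 4 are right.

2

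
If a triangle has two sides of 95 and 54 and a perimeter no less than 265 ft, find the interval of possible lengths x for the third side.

116 ≤ x < 149 ft

Triangle inequality alone gives 41 < x < 149.
The perimeter condition gives x ≥ 265 − 95 − 54 = 116.
Intersecting the two: 116 ≤ x < 149.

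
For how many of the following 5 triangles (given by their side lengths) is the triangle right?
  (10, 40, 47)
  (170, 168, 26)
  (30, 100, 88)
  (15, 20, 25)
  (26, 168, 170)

3

(10,40,47): 10²+40² = 1700 < 2209 = 47² → obtuse
(170,168,26): 26²+168² = 28900 = 170² → right
(30,100,88): 30²+88² = 8644 < 10000 = 100² → obtuse
(15,20,25): 15²+20² = 625 = 25² → right
(26,168,170): 26²+168² = 28900 = 170² → right
3 of the 5 are right.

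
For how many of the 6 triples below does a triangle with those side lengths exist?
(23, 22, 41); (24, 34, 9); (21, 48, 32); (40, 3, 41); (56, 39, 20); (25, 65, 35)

4

(22,23,41): 22+23 > 41 → valid
(9,24,34): 9+24 ≤ 34 → not valid
(21,32,48): 21+32 > 48 → valid
(3,40,41): 3+40 > 41 → valid
(20,39,56): 20+39 > 56 → valid
(25,35,65): 25+35 ≤ 65 → not valid
4 of the 6 triples form a triangle.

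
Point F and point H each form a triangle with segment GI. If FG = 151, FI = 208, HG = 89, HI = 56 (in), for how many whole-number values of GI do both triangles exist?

From triangle FGI: 57 < GI < 359.
From triangle HGI: 33 < GI < 145.
Intersection: 57 < GI < 145, so integers 58 through 144: 87 values.

87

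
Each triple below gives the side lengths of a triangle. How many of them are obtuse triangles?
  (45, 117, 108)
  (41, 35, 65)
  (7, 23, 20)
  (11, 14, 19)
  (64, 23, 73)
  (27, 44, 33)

(45,117,108): 45²+108² = 13689 = 117² → right
(41,35,65): 35²+41² = 2906 < 4225 = 65² → obtuse
(7,23,20): 7²+20² = 449 < 529 = 23² → obtuse
(11,14,19): 11²+14² = 317 < 361 = 19² → obtuse
(64,23,73): 23²+64² = 4625 < 5329 = 73² → obtuse
(27,44,33): 27²+33² = 1818 < 1936 = 44² → obtuse
5 of the 6 are obtuse.

5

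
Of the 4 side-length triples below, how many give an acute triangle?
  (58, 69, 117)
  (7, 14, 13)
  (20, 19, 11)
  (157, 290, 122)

(58,69,117): 58²+69² = 8125 < 13689 = 117² → obtuse
(7,14,13): 7²+13² = 218 > 196 = 14² → acute
(20,19,11): 11²+19² = 482 > 400 = 20² → acute
(157,290,122): 122+157 ≤ 290, not a triangle
2 of the 4 are acute.

2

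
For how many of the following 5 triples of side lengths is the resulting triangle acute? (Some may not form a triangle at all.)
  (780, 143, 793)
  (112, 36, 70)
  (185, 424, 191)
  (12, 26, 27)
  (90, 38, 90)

2

(780,143,793): 143²+780² = 628849 = 793² → right
(112,36,70): 36+70 ≤ 112, not a triangle
(185,424,191): 185+191 ≤ 424, not a triangle
(12,26,27): 12²+26² = 820 > 729 = 27² → acute
(90,38,90): 38²+90² = 9544 > 8100 = 90² → acute
2 of the 5 are acute.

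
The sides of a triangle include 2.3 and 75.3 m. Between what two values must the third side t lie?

By the triangle inequality, t must be less than 2.3 + 75.3 = 77.6 and greater than |2.3 − 75.3| = 73.0.

73.0 < t < 77.6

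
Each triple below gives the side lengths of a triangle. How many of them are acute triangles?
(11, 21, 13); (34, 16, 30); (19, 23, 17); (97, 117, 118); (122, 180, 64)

(11,21,13): 11²+13² = 290 < 441 = 21² → obtuse
(34,16,30): 16²+30² = 1156 = 34² → right
(19,23,17): 17²+19² = 650 > 529 = 23² → acute
(97,117,118): 97²+117² = 23098 > 13924 = 118² → acute
(122,180,64): 64²+122² = 18980 < 32400 = 180² → obtuse
2 of the 5 are acute.

2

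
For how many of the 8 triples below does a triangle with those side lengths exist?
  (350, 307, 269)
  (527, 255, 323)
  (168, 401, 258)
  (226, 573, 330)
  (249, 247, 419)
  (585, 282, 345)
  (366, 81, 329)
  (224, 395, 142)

(269,307,350): 269+307 > 350 → valid
(255,323,527): 255+323 > 527 → valid
(168,258,401): 168+258 > 401 → valid
(226,330,573): 226+330 ≤ 573 → not valid
(247,249,419): 247+249 > 419 → valid
(282,345,585): 282+345 > 585 → valid
(81,329,366): 81+329 > 366 → valid
(142,224,395): 142+224 ≤ 395 → not valid
6 of the 8 triples form a triangle.

6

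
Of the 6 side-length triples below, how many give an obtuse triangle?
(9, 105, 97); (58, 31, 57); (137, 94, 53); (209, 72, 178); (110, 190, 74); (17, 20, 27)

(9,105,97): 9²+97² = 9490 < 11025 = 105² → obtuse
(58,31,57): 31²+57² = 4210 > 3364 = 58² → acute
(137,94,53): 53²+94² = 11645 < 18769 = 137² → obtuse
(209,72,178): 72²+178² = 36868 < 43681 = 209² → obtuse
(110,190,74): 74+110 ≤ 190, not a triangle
(17,20,27): 17²+20² = 689 < 729 = 27² → obtuse
4 of the 6 are obtuse.

4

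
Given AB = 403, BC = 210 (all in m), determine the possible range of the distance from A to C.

193 ≤ AC ≤ 613 m

By the triangle inequality, |403 − 210| ≤ AC ≤ 403 + 210.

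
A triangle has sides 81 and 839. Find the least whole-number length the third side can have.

759

The third side must be strictly greater than |81 − 839| = 758.
The smallest integer above 758 is 759.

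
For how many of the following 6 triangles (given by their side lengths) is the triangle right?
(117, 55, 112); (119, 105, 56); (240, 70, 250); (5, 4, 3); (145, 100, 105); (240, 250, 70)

5

(117,55,112): 55²+112² = 15569 > 13689 = 117² → acute
(119,105,56): 56²+105² = 14161 = 119² → right
(240,70,250): 70²+240² = 62500 = 250² → right
(5,4,3): 3²+4² = 25 = 5² → right
(145,100,105): 100²+105² = 21025 = 145² → right
(240,250,70): 70²+240² = 62500 = 250² → right
5 of the 6 are right.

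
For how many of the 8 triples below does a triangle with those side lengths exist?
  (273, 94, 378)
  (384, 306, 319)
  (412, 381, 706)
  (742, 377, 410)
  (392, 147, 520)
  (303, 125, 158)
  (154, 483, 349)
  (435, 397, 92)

6

(94,273,378): 94+273 ≤ 378 → not valid
(306,319,384): 306+319 > 384 → valid
(381,412,706): 381+412 > 706 → valid
(377,410,742): 377+410 > 742 → valid
(147,392,520): 147+392 > 520 → valid
(125,158,303): 125+158 ≤ 303 → not valid
(154,349,483): 154+349 > 483 → valid
(92,397,435): 92+397 > 435 → valid
6 of the 8 triples form a triangle.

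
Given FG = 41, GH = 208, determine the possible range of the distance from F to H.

By the triangle inequality, |41 − 208| ≤ FH ≤ 41 + 208.

167 ≤ FH ≤ 249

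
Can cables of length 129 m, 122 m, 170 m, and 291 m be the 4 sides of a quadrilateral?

A quadrilateral exists iff every side is shorter than the sum of the others — equivalently, the longest side is less than the sum of the rest.
Longest side 291 < 421 (sum of the remaining 3), so yes.

Yes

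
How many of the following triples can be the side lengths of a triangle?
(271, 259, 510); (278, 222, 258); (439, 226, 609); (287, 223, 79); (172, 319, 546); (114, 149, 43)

(259,271,510): 259+271 > 510 → valid
(222,258,278): 222+258 > 278 → valid
(226,439,609): 226+439 > 609 → valid
(79,223,287): 79+223 > 287 → valid
(172,319,546): 172+319 ≤ 546 → not valid
(43,114,149): 43+114 > 149 → valid
5 of the 6 triples form a triangle.

5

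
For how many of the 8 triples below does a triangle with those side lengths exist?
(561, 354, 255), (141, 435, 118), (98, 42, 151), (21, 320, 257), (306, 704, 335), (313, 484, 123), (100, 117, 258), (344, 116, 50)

(255,354,561): 255+354 > 561 → valid
(118,141,435): 118+141 ≤ 435 → not valid
(42,98,151): 42+98 ≤ 151 → not valid
(21,257,320): 21+257 ≤ 320 → not valid
(306,335,704): 306+335 ≤ 704 → not valid
(123,313,484): 123+313 ≤ 484 → not valid
(100,117,258): 100+117 ≤ 258 → not valid
(50,116,344): 50+116 ≤ 344 → not valid
1 of the 8 triples forms a triangle.

1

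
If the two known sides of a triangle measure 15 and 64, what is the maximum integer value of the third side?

The third side must be strictly less than 15 + 64 = 79.
The largest integer below 79 is 78.

78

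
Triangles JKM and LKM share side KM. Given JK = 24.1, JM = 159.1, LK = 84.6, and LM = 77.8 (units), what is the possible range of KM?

135.0 < KM < 162.4

From triangle JKM: |24.1 − 159.1| < KM < 24.1 + 159.1, i.e. 135.0 < KM < 183.2.
From triangle LKM: 6.8 < KM < 162.4.
Both must hold, so KM lies in the intersection.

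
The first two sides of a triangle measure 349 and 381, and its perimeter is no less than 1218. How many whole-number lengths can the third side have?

242

Triangle inequality: 32 < x < 730. Perimeter ≥ 1218 gives x ≥ 1218 − 349 − 381 = 488.
So 488 ≤ x < 730; integers 488 through 729: 242 values.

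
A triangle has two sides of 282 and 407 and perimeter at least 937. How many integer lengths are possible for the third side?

Triangle inequality: 125 < x < 689. Perimeter ≥ 937 gives x ≥ 937 − 282 − 407 = 248.
So 248 ≤ x < 689; integers 248 through 688: 441 values.

441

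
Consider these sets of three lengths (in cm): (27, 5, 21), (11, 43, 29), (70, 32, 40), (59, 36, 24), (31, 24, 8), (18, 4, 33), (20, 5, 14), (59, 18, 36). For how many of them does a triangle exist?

3

(5,21,27): 5+21 ≤ 27 → not valid
(11,29,43): 11+29 ≤ 43 → not valid
(32,40,70): 32+40 > 70 → valid
(24,36,59): 24+36 > 59 → valid
(8,24,31): 8+24 > 31 → valid
(4,18,33): 4+18 ≤ 33 → not valid
(5,14,20): 5+14 ≤ 20 → not valid
(18,36,59): 18+36 ≤ 59 → not valid
3 of the 8 triples form a triangle.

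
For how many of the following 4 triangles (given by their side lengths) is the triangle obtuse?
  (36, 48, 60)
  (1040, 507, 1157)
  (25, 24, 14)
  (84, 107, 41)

(36,48,60): 36²+48² = 3600 = 60² → right
(1040,507,1157): 507²+1040² = 1338649 = 1157² → right
(25,24,14): 14²+24² = 772 > 625 = 25² → acute
(84,107,41): 41²+84² = 8737 < 11449 = 107² → obtuse
1 of the 4 is obtuse.

1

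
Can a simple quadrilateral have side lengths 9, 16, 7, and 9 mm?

Yes

A quadrilateral exists iff every side is shorter than the sum of the others — equivalently, the longest side is less than the sum of the rest.
Longest side 16 < 25 (sum of the remaining 3), so yes.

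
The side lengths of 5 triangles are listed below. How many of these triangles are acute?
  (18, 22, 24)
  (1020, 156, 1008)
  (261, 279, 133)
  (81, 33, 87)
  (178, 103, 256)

(18,22,24): 18²+22² = 808 > 576 = 24² → acute
(1020,156,1008): 156²+1008² = 1040400 = 1020² → right
(261,279,133): 133²+261² = 85810 > 77841 = 279² → acute
(81,33,87): 33²+81² = 7650 > 7569 = 87² → acute
(178,103,256): 103²+178² = 42293 < 65536 = 256² → obtuse
3 of the 5 are acute.

3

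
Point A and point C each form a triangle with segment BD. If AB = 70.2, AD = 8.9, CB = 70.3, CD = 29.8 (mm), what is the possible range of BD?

From triangle ABD: |70.2 − 8.9| < BD < 70.2 + 8.9, i.e. 61.3 < BD < 79.1.
From triangle CBD: 40.5 < BD < 100.1.
Both must hold, so BD lies in the intersection.

61.3 < BD < 79.1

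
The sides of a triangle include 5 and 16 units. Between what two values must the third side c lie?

By the triangle inequality, c must be less than 5 + 16 = 21 and greater than |5 − 16| = 11.

11 < c < 21 (units)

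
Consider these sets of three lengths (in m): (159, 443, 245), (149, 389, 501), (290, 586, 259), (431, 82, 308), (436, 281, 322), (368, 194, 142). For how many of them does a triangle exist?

2

(159,245,443): 159+245 ≤ 443 → not valid
(149,389,501): 149+389 > 501 → valid
(259,290,586): 259+290 ≤ 586 → not valid
(82,308,431): 82+308 ≤ 431 → not valid
(281,322,436): 281+322 > 436 → valid
(142,194,368): 142+194 ≤ 368 → not valid
2 of the 6 triples form a triangle.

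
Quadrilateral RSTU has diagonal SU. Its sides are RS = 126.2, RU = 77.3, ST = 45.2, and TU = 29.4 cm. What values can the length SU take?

48.9 < SU < 74.6

From triangle RSU: |126.2 − 77.3| < SU < 126.2 + 77.3, i.e. 48.9 < SU < 203.5.
From triangle TSU: 15.8 < SU < 74.6.
Both must hold, so SU lies in the intersection.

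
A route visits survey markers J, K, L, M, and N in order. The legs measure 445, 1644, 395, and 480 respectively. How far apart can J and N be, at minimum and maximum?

324 ≤ JN ≤ 2964

The maximum is all hops collinear in one direction: 445 + 1644 + 395 + 480 = 2964.
The longest hop is 1644; the others sum to 1320. Folding the others back against it leaves at least 1644 − 1320 = 324.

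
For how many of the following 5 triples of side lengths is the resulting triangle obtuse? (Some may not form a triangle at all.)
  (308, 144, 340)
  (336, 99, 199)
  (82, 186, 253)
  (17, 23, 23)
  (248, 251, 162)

(308,144,340): 144²+308² = 115600 = 340² → right
(336,99,199): 99+199 ≤ 336, not a triangle
(82,186,253): 82²+186² = 41320 < 64009 = 253² → obtuse
(17,23,23): 17²+23² = 818 > 529 = 23² → acute
(248,251,162): 162²+248² = 87748 > 63001 = 251² → acute
1 of the 5 is obtuse.

1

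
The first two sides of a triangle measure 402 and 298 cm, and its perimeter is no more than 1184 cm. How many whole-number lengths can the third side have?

380

Triangle inequality: 104 < x < 700. Perimeter ≤ 1184 gives x ≤ 1184 − 402 − 298 = 484.
So 104 < x ≤ 484; integers 105 through 484: 380 values.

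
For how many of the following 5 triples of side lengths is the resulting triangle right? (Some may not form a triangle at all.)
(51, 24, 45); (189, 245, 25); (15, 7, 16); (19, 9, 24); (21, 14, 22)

1

(51,24,45): 24²+45² = 2601 = 51² → right
(189,245,25): 25+189 ≤ 245, not a triangle
(15,7,16): 7²+15² = 274 > 256 = 16² → acute
(19,9,24): 9²+19² = 442 < 576 = 24² → obtuse
(21,14,22): 14²+21² = 637 > 484 = 22² → acute
1 of the 5 is right.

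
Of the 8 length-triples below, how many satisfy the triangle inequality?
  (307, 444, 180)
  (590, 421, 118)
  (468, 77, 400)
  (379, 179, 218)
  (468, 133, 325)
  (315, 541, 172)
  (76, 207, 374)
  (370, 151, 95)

(180,307,444): 180+307 > 444 → valid
(118,421,590): 118+421 ≤ 590 → not valid
(77,400,468): 77+400 > 468 → valid
(179,218,379): 179+218 > 379 → valid
(133,325,468): 133+325 ≤ 468 → not valid
(172,315,541): 172+315 ≤ 541 → not valid
(76,207,374): 76+207 ≤ 374 → not valid
(95,151,370): 95+151 ≤ 370 → not valid
3 of the 8 triples form a triangle.

3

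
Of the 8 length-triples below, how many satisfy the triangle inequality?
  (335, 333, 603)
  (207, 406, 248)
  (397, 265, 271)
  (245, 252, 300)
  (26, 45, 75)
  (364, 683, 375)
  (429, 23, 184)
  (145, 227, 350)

6

(333,335,603): 333+335 > 603 → valid
(207,248,406): 207+248 > 406 → valid
(265,271,397): 265+271 > 397 → valid
(245,252,300): 245+252 > 300 → valid
(26,45,75): 26+45 ≤ 75 → not valid
(364,375,683): 364+375 > 683 → valid
(23,184,429): 23+184 ≤ 429 → not valid
(145,227,350): 145+227 > 350 → valid
6 of the 8 triples form a triangle.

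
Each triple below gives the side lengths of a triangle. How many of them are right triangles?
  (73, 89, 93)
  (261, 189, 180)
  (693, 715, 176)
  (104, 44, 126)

(73,89,93): 73²+89² = 13250 > 8649 = 93² → acute
(261,189,180): 180²+189² = 68121 = 261² → right
(693,715,176): 176²+693² = 511225 = 715² → right
(104,44,126): 44²+104² = 12752 < 15876 = 126² → obtuse
2 of the 4 are right.

2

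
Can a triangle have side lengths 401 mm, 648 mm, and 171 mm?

No

The longest side is 648, but the other two sum to only 572.
572 < 648, so the triangle inequality fails.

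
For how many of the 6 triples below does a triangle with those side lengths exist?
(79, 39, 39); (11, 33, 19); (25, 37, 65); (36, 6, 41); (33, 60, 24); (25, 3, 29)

(39,39,79): 39+39 ≤ 79 → not valid
(11,19,33): 11+19 ≤ 33 → not valid
(25,37,65): 25+37 ≤ 65 → not valid
(6,36,41): 6+36 > 41 → valid
(24,33,60): 24+33 ≤ 60 → not valid
(3,25,29): 3+25 ≤ 29 → not valid
1 of the 6 triples forms a triangle.

1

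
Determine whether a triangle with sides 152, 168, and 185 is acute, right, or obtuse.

acute

Compare the square of the longest side to the sum of squares of the other two: 152² + 168² = 51328 > 34225 = 185².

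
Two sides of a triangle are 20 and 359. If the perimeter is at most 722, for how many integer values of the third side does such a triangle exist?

4

Triangle inequality: 339 < x < 379. Perimeter ≤ 722 gives x ≤ 722 − 20 − 359 = 343.
So 339 < x ≤ 343; integers 340 through 343: 4 values.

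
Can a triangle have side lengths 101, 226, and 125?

The two shorter sides sum to 226, exactly equal to the longest side 226.
That gives only a degenerate (flat) triangle — the inequality must be strict.

No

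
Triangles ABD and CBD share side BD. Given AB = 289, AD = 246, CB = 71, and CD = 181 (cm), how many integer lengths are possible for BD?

141

From triangle ABD: 43 < BD < 535.
From triangle CBD: 110 < BD < 252.
Intersection: 110 < BD < 252, so integers 111 through 251: 141 values.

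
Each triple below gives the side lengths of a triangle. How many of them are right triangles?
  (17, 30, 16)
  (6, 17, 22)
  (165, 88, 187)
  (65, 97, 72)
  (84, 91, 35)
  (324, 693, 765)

(17,30,16): 16²+17² = 545 < 900 = 30² → obtuse
(6,17,22): 6²+17² = 325 < 484 = 22² → obtuse
(165,88,187): 88²+165² = 34969 = 187² → right
(65,97,72): 65²+72² = 9409 = 97² → right
(84,91,35): 35²+84² = 8281 = 91² → right
(324,693,765): 324²+693² = 585225 = 765² → right
4 of the 6 are right.

4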